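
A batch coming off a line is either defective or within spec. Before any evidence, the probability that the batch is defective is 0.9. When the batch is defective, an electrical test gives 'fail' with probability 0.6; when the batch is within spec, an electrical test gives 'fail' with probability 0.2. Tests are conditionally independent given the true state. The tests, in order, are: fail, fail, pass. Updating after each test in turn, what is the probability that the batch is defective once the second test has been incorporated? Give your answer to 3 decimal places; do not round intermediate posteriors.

After 'fail': P(defective) = 0.6·0.9000 / (0.6·0.9000 + 0.2·0.1000) ≈ 0.9643
After 'fail': P(defective) = 0.6·0.9643 / (0.6·0.9643 + 0.2·0.0357) ≈ 0.9878

0.988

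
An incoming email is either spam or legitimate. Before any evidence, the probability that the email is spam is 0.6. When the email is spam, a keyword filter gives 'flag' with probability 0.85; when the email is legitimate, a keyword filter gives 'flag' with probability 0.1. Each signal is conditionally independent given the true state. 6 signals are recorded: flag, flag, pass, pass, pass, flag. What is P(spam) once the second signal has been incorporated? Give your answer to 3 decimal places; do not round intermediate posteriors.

After 'flag': P(spam) = 0.85·0.6000 / (0.85·0.6000 + 0.1·0.4000) ≈ 0.9273
After 'flag': P(spam) = 0.85·0.9273 / (0.85·0.9273 + 0.1·0.0727) ≈ 0.9909

0.991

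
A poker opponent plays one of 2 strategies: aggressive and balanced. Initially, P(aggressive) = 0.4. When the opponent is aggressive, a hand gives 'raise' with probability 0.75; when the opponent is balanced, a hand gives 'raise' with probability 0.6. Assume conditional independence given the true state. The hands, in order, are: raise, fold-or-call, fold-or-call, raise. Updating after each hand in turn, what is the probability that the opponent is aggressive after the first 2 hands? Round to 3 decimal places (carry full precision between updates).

0.342

Each posterior becomes the prior for the next update.
After 'raise': P(aggressive) = 0.75·0.4000 / (0.75·0.4000 + 0.6·0.6000) ≈ 0.4545
After 'fold-or-call': P(aggressive) = 0.25·0.4545 / (0.25·0.4545 + 0.4·0.5455) ≈ 0.3425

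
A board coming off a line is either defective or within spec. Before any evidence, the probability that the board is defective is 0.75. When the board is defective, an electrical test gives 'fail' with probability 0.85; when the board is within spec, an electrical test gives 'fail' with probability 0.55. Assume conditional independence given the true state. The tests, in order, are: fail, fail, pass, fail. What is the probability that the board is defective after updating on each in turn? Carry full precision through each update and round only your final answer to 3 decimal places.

0.787

Each posterior becomes the prior for the next update.
After 'fail': P(defective) = 0.85·0.7500 / (0.85·0.7500 + 0.55·0.2500) ≈ 0.8226
After 'fail': P(defective) = 0.85·0.8226 / (0.85·0.8226 + 0.55·0.1774) ≈ 0.8775
After 'pass': P(defective) = 0.15·0.8775 / (0.15·0.8775 + 0.45·0.1225) ≈ 0.7049
After 'fail': P(defective) = 0.85·0.7049 / (0.85·0.7049 + 0.55·0.2951) ≈ 0.7868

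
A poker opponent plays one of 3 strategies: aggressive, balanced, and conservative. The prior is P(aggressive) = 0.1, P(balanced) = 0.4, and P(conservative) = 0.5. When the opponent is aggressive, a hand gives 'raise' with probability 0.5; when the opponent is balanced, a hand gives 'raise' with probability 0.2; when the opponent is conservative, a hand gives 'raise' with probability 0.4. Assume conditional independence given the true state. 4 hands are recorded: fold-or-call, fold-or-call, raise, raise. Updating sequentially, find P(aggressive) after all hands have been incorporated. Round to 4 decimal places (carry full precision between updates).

0.1380

After 'fold-or-call': normaliser = 0.5·0.1000 + 0.8·0.4000 + 0.6·0.5000; P(aggressive) ≈ 0.0746, P(balanced) ≈ 0.4776, P(conservative) ≈ 0.4478
After 'fold-or-call': normaliser = 0.5·0.0746 + 0.8·0.4776 + 0.6·0.4478; P(aggressive) ≈ 0.0542, P(balanced) ≈ 0.5553, P(conservative) ≈ 0.3905
After 'raise': normaliser = 0.5·0.0542 + 0.2·0.5553 + 0.4·0.3905; P(aggressive) ≈ 0.0921, P(balanced) ≈ 0.3773, P(conservative) ≈ 0.5306
After 'raise': normaliser = 0.5·0.0921 + 0.2·0.3773 + 0.4·0.5306; P(aggressive) ≈ 0.1380, P(balanced) ≈ 0.2261, P(conservative) ≈ 0.6359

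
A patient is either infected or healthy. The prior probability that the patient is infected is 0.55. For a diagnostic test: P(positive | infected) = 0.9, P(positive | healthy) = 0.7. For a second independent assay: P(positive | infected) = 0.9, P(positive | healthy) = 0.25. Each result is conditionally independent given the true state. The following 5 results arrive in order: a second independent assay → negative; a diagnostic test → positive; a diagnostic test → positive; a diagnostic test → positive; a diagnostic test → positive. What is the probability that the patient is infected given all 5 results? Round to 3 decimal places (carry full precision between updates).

Each posterior becomes the prior for the next update.
After a second independent assay='negative': P(infected) = 0.1·0.5500 / (0.1·0.5500 + 0.75·0.4500) ≈ 0.1401
After a diagnostic test='positive': P(infected) = 0.9·0.1401 / (0.9·0.1401 + 0.7·0.8599) ≈ 0.1732
After a diagnostic test='positive': P(infected) = 0.9·0.1732 / (0.9·0.1732 + 0.7·0.8268) ≈ 0.2122
After a diagnostic test='positive': P(infected) = 0.9·0.2122 / (0.9·0.2122 + 0.7·0.7878) ≈ 0.2573
After a diagnostic test='positive': P(infected) = 0.9·0.2573 / (0.9·0.2573 + 0.7·0.7427) ≈ 0.3081

0.308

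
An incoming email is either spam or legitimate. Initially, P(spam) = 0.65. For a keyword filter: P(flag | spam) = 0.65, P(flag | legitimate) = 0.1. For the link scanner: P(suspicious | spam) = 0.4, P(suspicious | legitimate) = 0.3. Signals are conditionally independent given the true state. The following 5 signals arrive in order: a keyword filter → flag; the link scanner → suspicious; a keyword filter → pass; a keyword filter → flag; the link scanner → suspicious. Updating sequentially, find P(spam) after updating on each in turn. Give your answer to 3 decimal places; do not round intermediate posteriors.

0.982

After a keyword filter='flag': P(spam) = 0.65·0.6500 / (0.65·0.6500 + 0.1·0.3500) ≈ 0.9235
After the link scanner='suspicious': P(spam) = 0.4·0.9235 / (0.4·0.9235 + 0.3·0.0765) ≈ 0.9415
After a keyword filter='pass': P(spam) = 0.35·0.9415 / (0.35·0.9415 + 0.9·0.0585) ≈ 0.8622
After a keyword filter='flag': P(spam) = 0.65·0.8622 / (0.65·0.8622 + 0.1·0.1378) ≈ 0.9760
After the link scanner='suspicious': P(spam) = 0.4·0.9760 / (0.4·0.9760 + 0.3·0.0240) ≈ 0.9819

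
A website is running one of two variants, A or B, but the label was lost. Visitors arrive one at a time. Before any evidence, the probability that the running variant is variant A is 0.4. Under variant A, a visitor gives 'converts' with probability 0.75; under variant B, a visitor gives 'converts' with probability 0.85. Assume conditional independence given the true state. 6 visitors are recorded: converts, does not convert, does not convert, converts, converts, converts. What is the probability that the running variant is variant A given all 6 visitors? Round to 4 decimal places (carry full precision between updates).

After 'converts': P(A) = 0.75·0.4000 / (0.75·0.4000 + 0.85·0.6000) ≈ 0.3704
After 'does not convert': P(A) = 0.25·0.3704 / (0.25·0.3704 + 0.15·0.6296) ≈ 0.4950
After 'does not convert': P(A) = 0.25·0.4950 / (0.25·0.4950 + 0.15·0.5050) ≈ 0.6203
After 'converts': P(A) = 0.75·0.6203 / (0.75·0.6203 + 0.85·0.3797) ≈ 0.5905
After 'converts': P(A) = 0.75·0.5905 / (0.75·0.5905 + 0.85·0.4095) ≈ 0.5599
After 'converts': P(A) = 0.75·0.5599 / (0.75·0.5599 + 0.85·0.4401) ≈ 0.5289

0.5289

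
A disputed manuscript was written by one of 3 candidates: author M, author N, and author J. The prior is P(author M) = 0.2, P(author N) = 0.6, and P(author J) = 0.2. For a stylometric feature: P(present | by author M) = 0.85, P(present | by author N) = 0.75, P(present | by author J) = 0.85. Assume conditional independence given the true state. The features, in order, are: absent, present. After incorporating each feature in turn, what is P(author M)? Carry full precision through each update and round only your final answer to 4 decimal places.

After 'absent': normaliser = 0.15·0.2000 + 0.25·0.6000 + 0.15·0.2000; P(author M) ≈ 0.1429, P(author N) ≈ 0.7143, P(author J) ≈ 0.1429
After 'present': normaliser = 0.85·0.1429 + 0.75·0.7143 + 0.85·0.1429; P(author M) ≈ 0.1560, P(author N) ≈ 0.6881, P(author J) ≈ 0.1560

0.1560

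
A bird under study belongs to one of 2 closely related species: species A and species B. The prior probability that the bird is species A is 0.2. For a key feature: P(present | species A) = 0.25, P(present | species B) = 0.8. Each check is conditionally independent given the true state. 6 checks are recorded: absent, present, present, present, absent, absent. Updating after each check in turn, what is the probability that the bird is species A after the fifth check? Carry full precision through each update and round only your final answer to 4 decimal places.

0.0969

After 'absent': P(species A) = 0.75·0.2000 / (0.75·0.2000 + 0.2·0.8000) ≈ 0.4839
After 'present': P(species A) = 0.25·0.4839 / (0.25·0.4839 + 0.8·0.5161) ≈ 0.2266
After 'present': P(species A) = 0.25·0.2266 / (0.25·0.2266 + 0.8·0.7734) ≈ 0.0839
After 'present': P(species A) = 0.25·0.0839 / (0.25·0.0839 + 0.8·0.9161) ≈ 0.0278
After 'absent': P(species A) = 0.75·0.0278 / (0.75·0.0278 + 0.2·0.9722) ≈ 0.0969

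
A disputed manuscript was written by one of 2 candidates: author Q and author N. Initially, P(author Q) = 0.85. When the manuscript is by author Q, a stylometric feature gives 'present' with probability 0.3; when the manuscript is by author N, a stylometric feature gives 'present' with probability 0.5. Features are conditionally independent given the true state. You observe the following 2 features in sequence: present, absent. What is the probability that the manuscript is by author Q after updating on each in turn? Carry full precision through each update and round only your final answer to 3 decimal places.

After 'present': P(author Q) = 0.3·0.8500 / (0.3·0.8500 + 0.5·0.1500) ≈ 0.7727
After 'absent': P(author Q) = 0.7·0.7727 / (0.7·0.7727 + 0.5·0.2273) ≈ 0.8264

0.826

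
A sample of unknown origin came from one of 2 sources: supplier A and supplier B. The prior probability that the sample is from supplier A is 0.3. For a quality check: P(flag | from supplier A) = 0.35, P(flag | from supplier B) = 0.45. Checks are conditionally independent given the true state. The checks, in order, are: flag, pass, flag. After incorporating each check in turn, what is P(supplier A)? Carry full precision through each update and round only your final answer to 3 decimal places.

0.235

Each posterior becomes the prior for the next update.
After 'flag': P(supplier A) = 0.35·0.3000 / (0.35·0.3000 + 0.45·0.7000) ≈ 0.2500
After 'pass': P(supplier A) = 0.65·0.2500 / (0.65·0.2500 + 0.55·0.7500) ≈ 0.2826
After 'flag': P(supplier A) = 0.35·0.2826 / (0.35·0.2826 + 0.45·0.7174) ≈ 0.2345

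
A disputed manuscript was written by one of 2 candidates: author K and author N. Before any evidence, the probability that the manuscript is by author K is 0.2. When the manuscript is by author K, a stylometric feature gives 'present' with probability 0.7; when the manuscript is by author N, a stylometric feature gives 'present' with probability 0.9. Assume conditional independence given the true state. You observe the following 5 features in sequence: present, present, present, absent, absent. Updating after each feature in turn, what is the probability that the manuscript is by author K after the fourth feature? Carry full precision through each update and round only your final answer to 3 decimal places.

0.261

Each posterior becomes the prior for the next update.
After 'present': P(author K) = 0.7·0.2000 / (0.7·0.2000 + 0.9·0.8000) ≈ 0.1628
After 'present': P(author K) = 0.7·0.1628 / (0.7·0.1628 + 0.9·0.8372) ≈ 0.1314
After 'present': P(author K) = 0.7·0.1314 / (0.7·0.1314 + 0.9·0.8686) ≈ 0.1052
After 'absent': P(author K) = 0.3·0.1052 / (0.3·0.1052 + 0.1·0.8948) ≈ 0.2608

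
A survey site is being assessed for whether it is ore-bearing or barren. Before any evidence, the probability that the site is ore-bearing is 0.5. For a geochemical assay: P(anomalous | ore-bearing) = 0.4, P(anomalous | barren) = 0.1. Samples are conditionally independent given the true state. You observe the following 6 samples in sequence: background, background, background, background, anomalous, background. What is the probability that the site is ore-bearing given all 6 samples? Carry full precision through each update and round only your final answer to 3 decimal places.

0.345

After 'background': P(ore) = 0.6·0.5000 / (0.6·0.5000 + 0.9·0.5000) ≈ 0.4000
After 'background': P(ore) = 0.6·0.4000 / (0.6·0.4000 + 0.9·0.6000) ≈ 0.3077
After 'background': P(ore) = 0.6·0.3077 / (0.6·0.3077 + 0.9·0.6923) ≈ 0.2286
After 'background': P(ore) = 0.6·0.2286 / (0.6·0.2286 + 0.9·0.7714) ≈ 0.1649
After 'anomalous': P(ore) = 0.4·0.1649 / (0.4·0.1649 + 0.1·0.8351) ≈ 0.4414
After 'background': P(ore) = 0.6·0.4414 / (0.6·0.4414 + 0.9·0.5586) ≈ 0.3450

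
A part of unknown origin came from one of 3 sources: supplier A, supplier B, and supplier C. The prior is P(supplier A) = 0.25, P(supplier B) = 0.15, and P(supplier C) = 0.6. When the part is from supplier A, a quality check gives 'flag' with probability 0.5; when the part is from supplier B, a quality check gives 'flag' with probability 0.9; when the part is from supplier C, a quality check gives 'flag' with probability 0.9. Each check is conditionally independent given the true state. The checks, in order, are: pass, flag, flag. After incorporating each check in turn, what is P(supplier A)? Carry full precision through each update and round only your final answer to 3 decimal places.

0.340

Apply Bayes' rule sequentially, carrying P(supplier A) forward.
After 'pass': normaliser = 0.5·0.2500 + 0.1·0.1500 + 0.1·0.6000; P(supplier A) ≈ 0.6250, P(supplier B) ≈ 0.0750, P(supplier C) ≈ 0.3000
After 'flag': normaliser = 0.5·0.6250 + 0.9·0.0750 + 0.9·0.3000; P(supplier A) ≈ 0.4808, P(supplier B) ≈ 0.1038, P(supplier C) ≈ 0.4154
After 'flag': normaliser = 0.5·0.4808 + 0.9·0.1038 + 0.9·0.4154; P(supplier A) ≈ 0.3397, P(supplier B) ≈ 0.1321, P(supplier C) ≈ 0.5283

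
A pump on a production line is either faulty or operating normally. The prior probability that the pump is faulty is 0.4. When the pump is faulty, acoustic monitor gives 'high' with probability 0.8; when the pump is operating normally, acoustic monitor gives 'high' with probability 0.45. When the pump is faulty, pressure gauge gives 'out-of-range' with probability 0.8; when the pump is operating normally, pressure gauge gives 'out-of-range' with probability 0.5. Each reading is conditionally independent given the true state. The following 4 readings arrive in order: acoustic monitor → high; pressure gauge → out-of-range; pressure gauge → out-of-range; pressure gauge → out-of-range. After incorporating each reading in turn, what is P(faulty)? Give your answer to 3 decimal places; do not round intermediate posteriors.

0.829

After acoustic monitor='high': P(faulty) = 0.8·0.4000 / (0.8·0.4000 + 0.45·0.6000) ≈ 0.5424
After pressure gauge='out-of-range': P(faulty) = 0.8·0.5424 / (0.8·0.5424 + 0.5·0.4576) ≈ 0.6547
After pressure gauge='out-of-range': P(faulty) = 0.8·0.6547 / (0.8·0.6547 + 0.5·0.3453) ≈ 0.7521
After pressure gauge='out-of-range': P(faulty) = 0.8·0.7521 / (0.8·0.7521 + 0.5·0.2479) ≈ 0.8292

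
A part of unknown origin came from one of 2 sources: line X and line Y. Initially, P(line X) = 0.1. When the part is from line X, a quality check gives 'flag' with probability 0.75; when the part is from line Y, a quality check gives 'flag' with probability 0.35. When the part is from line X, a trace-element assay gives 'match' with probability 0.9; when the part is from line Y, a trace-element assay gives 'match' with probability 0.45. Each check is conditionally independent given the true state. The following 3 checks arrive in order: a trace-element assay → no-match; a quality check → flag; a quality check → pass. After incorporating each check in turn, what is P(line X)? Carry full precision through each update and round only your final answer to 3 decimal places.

After a trace-element assay='no-match': P(line X) = 0.1·0.1000 / (0.1·0.1000 + 0.55·0.9000) ≈ 0.0198
After a quality check='flag': P(line X) = 0.75·0.0198 / (0.75·0.0198 + 0.35·0.9802) ≈ 0.0415
After a quality check='pass': P(line X) = 0.25·0.0415 / (0.25·0.0415 + 0.65·0.9585) ≈ 0.0164

0.016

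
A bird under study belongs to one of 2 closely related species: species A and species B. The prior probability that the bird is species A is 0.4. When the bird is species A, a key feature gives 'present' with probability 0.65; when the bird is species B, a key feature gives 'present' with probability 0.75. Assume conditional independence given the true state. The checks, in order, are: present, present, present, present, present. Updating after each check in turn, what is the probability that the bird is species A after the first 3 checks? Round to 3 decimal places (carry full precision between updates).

After 'present': P(species A) = 0.65·0.4000 / (0.65·0.4000 + 0.75·0.6000) ≈ 0.3662
After 'present': P(species A) = 0.65·0.3662 / (0.65·0.3662 + 0.75·0.6338) ≈ 0.3337
After 'present': P(species A) = 0.65·0.3337 / (0.65·0.3337 + 0.75·0.6663) ≈ 0.3026

0.303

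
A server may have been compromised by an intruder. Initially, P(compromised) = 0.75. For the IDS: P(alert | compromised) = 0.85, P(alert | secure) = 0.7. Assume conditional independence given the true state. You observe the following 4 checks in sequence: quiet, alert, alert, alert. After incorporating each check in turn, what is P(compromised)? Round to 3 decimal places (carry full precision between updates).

0.729

Each posterior becomes the prior for the next update.
After 'quiet': P(compromised) = 0.15·0.7500 / (0.15·0.7500 + 0.3·0.2500) ≈ 0.6000
After 'alert': P(compromised) = 0.85·0.6000 / (0.85·0.6000 + 0.7·0.4000) ≈ 0.6456
After 'alert': P(compromised) = 0.85·0.6456 / (0.85·0.6456 + 0.7·0.3544) ≈ 0.6886
After 'alert': P(compromised) = 0.85·0.6886 / (0.85·0.6886 + 0.7·0.3114) ≈ 0.7287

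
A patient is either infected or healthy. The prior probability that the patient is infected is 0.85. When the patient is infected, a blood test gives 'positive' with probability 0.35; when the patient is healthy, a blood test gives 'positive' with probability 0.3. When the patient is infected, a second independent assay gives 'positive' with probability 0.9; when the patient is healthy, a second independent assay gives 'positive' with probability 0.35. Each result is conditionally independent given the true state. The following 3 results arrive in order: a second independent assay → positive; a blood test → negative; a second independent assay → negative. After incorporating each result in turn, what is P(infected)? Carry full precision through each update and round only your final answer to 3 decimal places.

Each posterior becomes the prior for the next update.
After a second independent assay='positive': P(infected) = 0.9·0.8500 / (0.9·0.8500 + 0.35·0.1500) ≈ 0.9358
After a blood test='negative': P(infected) = 0.65·0.9358 / (0.65·0.9358 + 0.7·0.0642) ≈ 0.9312
After a second independent assay='negative': P(infected) = 0.1·0.9312 / (0.1·0.9312 + 0.65·0.0688) ≈ 0.6755

0.675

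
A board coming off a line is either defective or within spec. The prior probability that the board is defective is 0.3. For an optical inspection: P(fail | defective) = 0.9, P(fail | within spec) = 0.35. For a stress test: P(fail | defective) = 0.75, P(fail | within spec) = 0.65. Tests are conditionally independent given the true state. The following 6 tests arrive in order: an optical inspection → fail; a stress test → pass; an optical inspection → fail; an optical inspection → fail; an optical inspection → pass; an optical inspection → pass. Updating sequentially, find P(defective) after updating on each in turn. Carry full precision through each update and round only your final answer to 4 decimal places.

0.1097

After an optical inspection='fail': P(defective) = 0.9·0.3000 / (0.9·0.3000 + 0.35·0.7000) ≈ 0.5243
After a stress test='pass': P(defective) = 0.25·0.5243 / (0.25·0.5243 + 0.35·0.4757) ≈ 0.4405
After an optical inspection='fail': P(defective) = 0.9·0.4405 / (0.9·0.4405 + 0.35·0.5595) ≈ 0.6693
After an optical inspection='fail': P(defective) = 0.9·0.6693 / (0.9·0.6693 + 0.35·0.3307) ≈ 0.8388
After an optical inspection='pass': P(defective) = 0.1·0.8388 / (0.1·0.8388 + 0.65·0.1612) ≈ 0.4447
After an optical inspection='pass': P(defective) = 0.1·0.4447 / (0.1·0.4447 + 0.65·0.5553) ≈ 0.1097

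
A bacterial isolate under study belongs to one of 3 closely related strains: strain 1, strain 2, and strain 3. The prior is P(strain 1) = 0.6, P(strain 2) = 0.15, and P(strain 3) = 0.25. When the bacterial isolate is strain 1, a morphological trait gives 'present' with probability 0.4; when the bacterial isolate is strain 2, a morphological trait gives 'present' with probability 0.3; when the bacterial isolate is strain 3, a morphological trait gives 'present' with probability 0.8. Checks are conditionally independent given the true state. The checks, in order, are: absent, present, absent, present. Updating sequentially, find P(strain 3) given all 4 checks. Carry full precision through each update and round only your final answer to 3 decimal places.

After 'absent': normaliser = 0.6·0.6000 + 0.7·0.1500 + 0.2·0.2500; P(strain 1) ≈ 0.6990, P(strain 2) ≈ 0.2039, P(strain 3) ≈ 0.0971
After 'present': normaliser = 0.4·0.6990 + 0.3·0.2039 + 0.8·0.0971; P(strain 1) ≈ 0.6682, P(strain 2) ≈ 0.1462, P(strain 3) ≈ 0.1856
After 'absent': normaliser = 0.6·0.6682 + 0.7·0.1462 + 0.2·0.1856; P(strain 1) ≈ 0.7419, P(strain 2) ≈ 0.1894, P(strain 3) ≈ 0.0687
After 'present': normaliser = 0.4·0.7419 + 0.3·0.1894 + 0.8·0.0687; P(strain 1) ≈ 0.7264, P(strain 2) ≈ 0.1390, P(strain 3) ≈ 0.1345

0.135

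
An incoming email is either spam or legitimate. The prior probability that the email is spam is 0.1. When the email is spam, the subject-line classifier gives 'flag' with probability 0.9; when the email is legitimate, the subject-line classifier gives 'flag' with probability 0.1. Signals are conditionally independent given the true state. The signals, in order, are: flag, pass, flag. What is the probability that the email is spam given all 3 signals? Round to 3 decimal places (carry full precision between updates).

0.500

After 'flag': P(spam) = 0.9·0.1000 / (0.9·0.1000 + 0.1·0.9000) ≈ 0.5000
After 'pass': P(spam) = 0.1·0.5000 / (0.1·0.5000 + 0.9·0.5000) ≈ 0.1000
After 'flag': P(spam) = 0.9·0.1000 / (0.9·0.1000 + 0.1·0.9000) ≈ 0.5000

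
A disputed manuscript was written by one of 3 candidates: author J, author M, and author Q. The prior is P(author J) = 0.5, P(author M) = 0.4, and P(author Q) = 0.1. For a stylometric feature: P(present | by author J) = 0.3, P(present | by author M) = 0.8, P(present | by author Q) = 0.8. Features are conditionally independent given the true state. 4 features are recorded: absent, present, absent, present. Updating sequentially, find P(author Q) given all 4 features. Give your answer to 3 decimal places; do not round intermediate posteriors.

After 'absent': normaliser = 0.7·0.5000 + 0.2·0.4000 + 0.2·0.1000; P(author J) ≈ 0.7778, P(author M) ≈ 0.1778, P(author Q) ≈ 0.0444
After 'present': normaliser = 0.3·0.7778 + 0.8·0.1778 + 0.8·0.0444; P(author J) ≈ 0.5676, P(author M) ≈ 0.3459, P(author Q) ≈ 0.0865
After 'absent': normaliser = 0.7·0.5676 + 0.2·0.3459 + 0.2·0.0865; P(author J) ≈ 0.8212, P(author M) ≈ 0.1430, P(author Q) ≈ 0.0358
After 'present': normaliser = 0.3·0.8212 + 0.8·0.1430 + 0.8·0.0358; P(author J) ≈ 0.6327, P(author M) ≈ 0.2938, P(author Q) ≈ 0.0735

0.073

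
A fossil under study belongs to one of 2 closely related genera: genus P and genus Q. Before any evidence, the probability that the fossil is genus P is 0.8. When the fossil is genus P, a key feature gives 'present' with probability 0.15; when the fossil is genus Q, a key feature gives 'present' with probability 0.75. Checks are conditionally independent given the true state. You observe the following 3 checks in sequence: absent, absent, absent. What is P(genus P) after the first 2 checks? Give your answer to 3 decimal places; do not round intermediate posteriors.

0.979

After 'absent': P(genus P) = 0.85·0.8000 / (0.85·0.8000 + 0.25·0.2000) ≈ 0.9315
After 'absent': P(genus P) = 0.85·0.9315 / (0.85·0.9315 + 0.25·0.0685) ≈ 0.9788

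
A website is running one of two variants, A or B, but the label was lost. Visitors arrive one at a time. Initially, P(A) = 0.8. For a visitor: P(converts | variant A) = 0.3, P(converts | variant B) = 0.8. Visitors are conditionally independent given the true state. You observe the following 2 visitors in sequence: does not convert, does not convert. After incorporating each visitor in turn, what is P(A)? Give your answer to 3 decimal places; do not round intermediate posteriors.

0.980

After 'does not convert': P(A) = 0.7·0.8000 / (0.7·0.8000 + 0.2·0.2000) ≈ 0.9333
After 'does not convert': P(A) = 0.7·0.9333 / (0.7·0.9333 + 0.2·0.0667) ≈ 0.9800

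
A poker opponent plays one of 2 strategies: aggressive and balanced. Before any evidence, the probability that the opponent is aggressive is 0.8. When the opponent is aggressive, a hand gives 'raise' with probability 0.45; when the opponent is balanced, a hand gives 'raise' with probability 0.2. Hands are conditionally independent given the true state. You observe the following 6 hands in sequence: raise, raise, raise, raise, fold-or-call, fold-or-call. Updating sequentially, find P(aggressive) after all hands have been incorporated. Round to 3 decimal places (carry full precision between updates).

Apply Bayes' rule sequentially, carrying P(aggressive) forward.
After 'raise': P(aggressive) = 0.45·0.8000 / (0.45·0.8000 + 0.2·0.2000) ≈ 0.9000
After 'raise': P(aggressive) = 0.45·0.9000 / (0.45·0.9000 + 0.2·0.1000) ≈ 0.9529
After 'raise': P(aggressive) = 0.45·0.9529 / (0.45·0.9529 + 0.2·0.0471) ≈ 0.9785
After 'raise': P(aggressive) = 0.45·0.9785 / (0.45·0.9785 + 0.2·0.0215) ≈ 0.9903
After 'fold-or-call': P(aggressive) = 0.55·0.9903 / (0.55·0.9903 + 0.8·0.0097) ≈ 0.9860
After 'fold-or-call': P(aggressive) = 0.55·0.9860 / (0.55·0.9860 + 0.8·0.0140) ≈ 0.9798

0.980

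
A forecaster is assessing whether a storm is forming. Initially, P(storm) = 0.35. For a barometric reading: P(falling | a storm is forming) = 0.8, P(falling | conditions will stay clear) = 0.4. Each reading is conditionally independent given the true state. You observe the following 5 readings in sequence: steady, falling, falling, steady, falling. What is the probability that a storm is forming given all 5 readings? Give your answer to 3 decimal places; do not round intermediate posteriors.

0.324

Apply Bayes' rule sequentially, carrying P(storm) forward.
After 'steady': P(storm) = 0.2·0.3500 / (0.2·0.3500 + 0.6·0.6500) ≈ 0.1522
After 'falling': P(storm) = 0.8·0.1522 / (0.8·0.1522 + 0.4·0.8478) ≈ 0.2642
After 'falling': P(storm) = 0.8·0.2642 / (0.8·0.2642 + 0.4·0.7358) ≈ 0.4179
After 'steady': P(storm) = 0.2·0.4179 / (0.2·0.4179 + 0.6·0.5821) ≈ 0.1931
After 'falling': P(storm) = 0.8·0.1931 / (0.8·0.1931 + 0.4·0.8069) ≈ 0.3237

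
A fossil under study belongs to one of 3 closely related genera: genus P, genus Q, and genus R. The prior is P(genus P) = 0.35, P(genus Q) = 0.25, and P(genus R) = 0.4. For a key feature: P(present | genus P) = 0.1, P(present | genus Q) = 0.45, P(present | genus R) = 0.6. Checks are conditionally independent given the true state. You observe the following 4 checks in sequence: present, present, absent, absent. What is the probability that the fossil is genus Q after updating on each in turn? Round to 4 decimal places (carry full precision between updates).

0.3718

After 'present': normaliser = 0.1·0.3500 + 0.45·0.2500 + 0.6·0.4000; P(genus P) ≈ 0.0903, P(genus Q) ≈ 0.2903, P(genus R) ≈ 0.6194
After 'present': normaliser = 0.1·0.0903 + 0.45·0.2903 + 0.6·0.6194; P(genus P) ≈ 0.0177, P(genus Q) ≈ 0.2555, P(genus R) ≈ 0.7268
After 'absent': normaliser = 0.9·0.0177 + 0.55·0.2555 + 0.4·0.7268; P(genus P) ≈ 0.0356, P(genus Q) ≈ 0.3143, P(genus R) ≈ 0.6502
After 'absent': normaliser = 0.9·0.0356 + 0.55·0.3143 + 0.4·0.6502; P(genus P) ≈ 0.0688, P(genus Q) ≈ 0.3718, P(genus R) ≈ 0.5594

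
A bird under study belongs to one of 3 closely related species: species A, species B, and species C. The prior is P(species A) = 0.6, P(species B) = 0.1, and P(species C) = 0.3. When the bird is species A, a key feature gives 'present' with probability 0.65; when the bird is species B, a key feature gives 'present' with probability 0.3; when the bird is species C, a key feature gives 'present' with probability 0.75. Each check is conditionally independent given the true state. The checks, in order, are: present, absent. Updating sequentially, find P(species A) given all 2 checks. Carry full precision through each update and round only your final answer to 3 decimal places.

0.639

Each posterior becomes the prior for the next update.
After 'present': normaliser = 0.65·0.6000 + 0.3·0.1000 + 0.75·0.3000; P(species A) ≈ 0.6047, P(species B) ≈ 0.0465, P(species C) ≈ 0.3488
After 'absent': normaliser = 0.35·0.6047 + 0.7·0.0465 + 0.25·0.3488; P(species A) ≈ 0.6386, P(species B) ≈ 0.0982, P(species C) ≈ 0.2632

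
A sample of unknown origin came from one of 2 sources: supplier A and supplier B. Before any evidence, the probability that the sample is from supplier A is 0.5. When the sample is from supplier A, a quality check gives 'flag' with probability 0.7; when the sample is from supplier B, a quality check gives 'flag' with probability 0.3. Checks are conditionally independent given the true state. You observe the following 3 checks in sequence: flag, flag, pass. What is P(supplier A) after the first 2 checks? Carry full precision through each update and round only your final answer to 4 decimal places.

0.8448

After 'flag': P(supplier A) = 0.7·0.5000 / (0.7·0.5000 + 0.3·0.5000) ≈ 0.7000
After 'flag': P(supplier A) = 0.7·0.7000 / (0.7·0.7000 + 0.3·0.3000) ≈ 0.8448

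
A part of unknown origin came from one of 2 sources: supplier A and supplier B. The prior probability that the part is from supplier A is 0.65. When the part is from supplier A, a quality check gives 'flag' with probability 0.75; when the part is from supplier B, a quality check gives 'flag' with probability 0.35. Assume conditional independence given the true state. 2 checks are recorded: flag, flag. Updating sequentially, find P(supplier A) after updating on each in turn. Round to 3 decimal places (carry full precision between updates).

After 'flag': P(supplier A) = 0.75·0.6500 / (0.75·0.6500 + 0.35·0.3500) ≈ 0.7992
After 'flag': P(supplier A) = 0.75·0.7992 / (0.75·0.7992 + 0.35·0.2008) ≈ 0.8950

0.895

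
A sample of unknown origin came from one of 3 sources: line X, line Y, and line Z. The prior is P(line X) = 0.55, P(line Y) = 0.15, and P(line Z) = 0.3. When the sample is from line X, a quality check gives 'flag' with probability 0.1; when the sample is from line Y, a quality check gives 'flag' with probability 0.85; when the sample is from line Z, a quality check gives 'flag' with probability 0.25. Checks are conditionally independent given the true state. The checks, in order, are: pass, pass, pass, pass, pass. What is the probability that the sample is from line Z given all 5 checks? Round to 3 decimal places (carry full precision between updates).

0.180

After 'pass': normaliser = 0.9·0.5500 + 0.15·0.1500 + 0.75·0.3000; P(line X) ≈ 0.6667, P(line Y) ≈ 0.0303, P(line Z) ≈ 0.3030
After 'pass': normaliser = 0.9·0.6667 + 0.15·0.0303 + 0.75·0.3030; P(line X) ≈ 0.7213, P(line Y) ≈ 0.0055, P(line Z) ≈ 0.2732
After 'pass': normaliser = 0.9·0.7213 + 0.15·0.0055 + 0.75·0.2732; P(line X) ≈ 0.7593, P(line Y) ≈ 0.0010, P(line Z) ≈ 0.2397
After 'pass': normaliser = 0.9·0.7593 + 0.15·0.0010 + 0.75·0.2397; P(line X) ≈ 0.7916, P(line Y) ≈ 0.0002, P(line Z) ≈ 0.2082
After 'pass': normaliser = 0.9·0.7916 + 0.15·0.0002 + 0.75·0.2082; P(line X) ≈ 0.8202, P(line Y) ≈ 0.0000, P(line Z) ≈ 0.1798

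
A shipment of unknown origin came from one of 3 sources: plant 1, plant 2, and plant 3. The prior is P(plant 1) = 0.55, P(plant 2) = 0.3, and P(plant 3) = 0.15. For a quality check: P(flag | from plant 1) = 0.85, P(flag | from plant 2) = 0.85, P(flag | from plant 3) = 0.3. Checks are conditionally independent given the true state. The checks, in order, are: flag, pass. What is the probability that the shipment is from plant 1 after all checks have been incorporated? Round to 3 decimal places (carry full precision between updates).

0.501

After 'flag': normaliser = 0.85·0.5500 + 0.85·0.3000 + 0.3·0.1500; P(plant 1) ≈ 0.6091, P(plant 2) ≈ 0.3322, P(plant 3) ≈ 0.0586
After 'pass': normaliser = 0.15·0.6091 + 0.15·0.3322 + 0.7·0.0586; P(plant 1) ≈ 0.5013, P(plant 2) ≈ 0.2735, P(plant 3) ≈ 0.2252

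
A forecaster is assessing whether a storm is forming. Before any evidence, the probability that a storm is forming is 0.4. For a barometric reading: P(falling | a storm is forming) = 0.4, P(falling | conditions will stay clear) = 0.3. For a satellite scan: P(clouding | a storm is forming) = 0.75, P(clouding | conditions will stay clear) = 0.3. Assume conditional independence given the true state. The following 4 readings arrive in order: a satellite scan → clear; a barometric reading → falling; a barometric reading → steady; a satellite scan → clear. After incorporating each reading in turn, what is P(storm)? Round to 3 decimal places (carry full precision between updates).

0.089

After a satellite scan='clear': P(storm) = 0.25·0.4000 / (0.25·0.4000 + 0.7·0.6000) ≈ 0.1923
After a barometric reading='falling': P(storm) = 0.4·0.1923 / (0.4·0.1923 + 0.3·0.8077) ≈ 0.2410
After a barometric reading='steady': P(storm) = 0.6·0.2410 / (0.6·0.2410 + 0.7·0.7590) ≈ 0.2139
After a satellite scan='clear': P(storm) = 0.25·0.2139 / (0.25·0.2139 + 0.7·0.7861) ≈ 0.0886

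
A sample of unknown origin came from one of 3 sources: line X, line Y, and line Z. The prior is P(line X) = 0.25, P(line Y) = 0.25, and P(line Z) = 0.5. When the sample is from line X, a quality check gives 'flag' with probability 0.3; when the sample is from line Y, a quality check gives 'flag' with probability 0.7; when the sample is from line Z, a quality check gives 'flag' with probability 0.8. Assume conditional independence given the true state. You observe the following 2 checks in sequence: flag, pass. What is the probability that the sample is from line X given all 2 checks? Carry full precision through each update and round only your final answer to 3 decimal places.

0.284

After 'flag': normaliser = 0.3·0.2500 + 0.7·0.2500 + 0.8·0.5000; P(line X) ≈ 0.1154, P(line Y) ≈ 0.2692, P(line Z) ≈ 0.6154
After 'pass': normaliser = 0.7·0.1154 + 0.3·0.2692 + 0.2·0.6154; P(line X) ≈ 0.2838, P(line Y) ≈ 0.2838, P(line Z) ≈ 0.4324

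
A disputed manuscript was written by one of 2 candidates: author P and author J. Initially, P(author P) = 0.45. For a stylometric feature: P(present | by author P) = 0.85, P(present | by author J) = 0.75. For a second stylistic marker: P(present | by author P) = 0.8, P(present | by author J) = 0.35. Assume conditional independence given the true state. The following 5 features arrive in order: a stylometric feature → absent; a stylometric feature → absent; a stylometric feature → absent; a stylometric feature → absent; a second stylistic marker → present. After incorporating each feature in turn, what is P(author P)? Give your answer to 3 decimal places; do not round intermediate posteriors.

0.195

Each posterior becomes the prior for the next update.
After a stylometric feature='absent': P(author P) = 0.15·0.4500 / (0.15·0.4500 + 0.25·0.5500) ≈ 0.3293
After a stylometric feature='absent': P(author P) = 0.15·0.3293 / (0.15·0.3293 + 0.25·0.6707) ≈ 0.2275
After a stylometric feature='absent': P(author P) = 0.15·0.2275 / (0.15·0.2275 + 0.25·0.7725) ≈ 0.1502
After a stylometric feature='absent': P(author P) = 0.15·0.1502 / (0.15·0.1502 + 0.25·0.8498) ≈ 0.0959
After a second stylistic marker='present': P(author P) = 0.8·0.0959 / (0.8·0.0959 + 0.35·0.9041) ≈ 0.1951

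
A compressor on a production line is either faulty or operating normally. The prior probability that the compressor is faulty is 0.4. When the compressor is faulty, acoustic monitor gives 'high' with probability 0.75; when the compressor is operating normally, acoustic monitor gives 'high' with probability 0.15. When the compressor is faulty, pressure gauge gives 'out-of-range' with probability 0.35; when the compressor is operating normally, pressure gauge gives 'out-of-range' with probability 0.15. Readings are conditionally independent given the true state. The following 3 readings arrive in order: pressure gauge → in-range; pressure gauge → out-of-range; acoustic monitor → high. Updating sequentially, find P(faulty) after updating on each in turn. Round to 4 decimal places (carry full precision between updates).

Apply Bayes' rule sequentially, carrying P(faulty) forward.
After pressure gauge='in-range': P(faulty) = 0.65·0.4000 / (0.65·0.4000 + 0.85·0.6000) ≈ 0.3377
After pressure gauge='out-of-range': P(faulty) = 0.35·0.3377 / (0.35·0.3377 + 0.15·0.6623) ≈ 0.5433
After acoustic monitor='high': P(faulty) = 0.75·0.5433 / (0.75·0.5433 + 0.15·0.4567) ≈ 0.8561

0.8561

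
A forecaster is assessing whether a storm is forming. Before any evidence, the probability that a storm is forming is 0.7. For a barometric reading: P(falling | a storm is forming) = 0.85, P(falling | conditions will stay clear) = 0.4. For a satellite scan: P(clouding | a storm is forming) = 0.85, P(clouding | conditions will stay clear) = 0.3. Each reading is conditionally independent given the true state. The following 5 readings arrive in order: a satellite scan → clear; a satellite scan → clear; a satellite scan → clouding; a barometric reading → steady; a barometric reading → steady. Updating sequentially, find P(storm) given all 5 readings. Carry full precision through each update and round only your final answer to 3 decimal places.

After a satellite scan='clear': P(storm) = 0.15·0.7000 / (0.15·0.7000 + 0.7·0.3000) ≈ 0.3333
After a satellite scan='clear': P(storm) = 0.15·0.3333 / (0.15·0.3333 + 0.7·0.6667) ≈ 0.0968
After a satellite scan='clouding': P(storm) = 0.85·0.0968 / (0.85·0.0968 + 0.3·0.9032) ≈ 0.2329
After a barometric reading='steady': P(storm) = 0.15·0.2329 / (0.15·0.2329 + 0.6·0.7671) ≈ 0.0705
After a barometric reading='steady': P(storm) = 0.15·0.0705 / (0.15·0.0705 + 0.6·0.9295) ≈ 0.0186

0.019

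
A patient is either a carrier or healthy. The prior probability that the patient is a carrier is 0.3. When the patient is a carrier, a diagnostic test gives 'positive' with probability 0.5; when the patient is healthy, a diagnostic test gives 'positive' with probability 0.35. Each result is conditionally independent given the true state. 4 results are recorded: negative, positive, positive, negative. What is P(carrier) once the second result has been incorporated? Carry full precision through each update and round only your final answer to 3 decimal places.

0.320

Apply Bayes' rule sequentially, carrying P(carrier) forward.
After 'negative': P(carrier) = 0.5·0.3000 / (0.5·0.3000 + 0.65·0.7000) ≈ 0.2479
After 'positive': P(carrier) = 0.5·0.2479 / (0.5·0.2479 + 0.35·0.7521) ≈ 0.3202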